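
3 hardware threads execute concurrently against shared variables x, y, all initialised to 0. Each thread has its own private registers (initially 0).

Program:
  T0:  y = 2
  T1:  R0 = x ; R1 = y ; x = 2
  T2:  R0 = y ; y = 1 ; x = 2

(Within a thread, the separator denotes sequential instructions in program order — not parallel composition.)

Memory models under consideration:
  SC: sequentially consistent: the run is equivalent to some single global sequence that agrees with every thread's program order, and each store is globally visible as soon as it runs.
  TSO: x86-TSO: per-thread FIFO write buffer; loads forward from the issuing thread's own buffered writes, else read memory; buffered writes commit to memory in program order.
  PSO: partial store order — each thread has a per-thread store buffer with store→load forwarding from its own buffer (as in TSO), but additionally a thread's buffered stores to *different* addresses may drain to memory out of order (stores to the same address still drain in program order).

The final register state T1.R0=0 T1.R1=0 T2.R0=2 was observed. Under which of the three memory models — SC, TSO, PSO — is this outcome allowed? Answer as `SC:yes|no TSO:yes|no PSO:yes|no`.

outcome vector order: (T1.R0,T1.R1,T2.R0)
SC (9): 000; 002; 010; 012; 020; 022; 210; 212; 220
TSO (9): 000; 002; 010; 012; 020; 022; 210; 212; 220
PSO (11): 000; 002; 010; 012; 020; 022; 200; 210; 212; 220; 222
target 002 ∈ {SC,TSO,PSO}

SC:yes TSO:yes PSO:yes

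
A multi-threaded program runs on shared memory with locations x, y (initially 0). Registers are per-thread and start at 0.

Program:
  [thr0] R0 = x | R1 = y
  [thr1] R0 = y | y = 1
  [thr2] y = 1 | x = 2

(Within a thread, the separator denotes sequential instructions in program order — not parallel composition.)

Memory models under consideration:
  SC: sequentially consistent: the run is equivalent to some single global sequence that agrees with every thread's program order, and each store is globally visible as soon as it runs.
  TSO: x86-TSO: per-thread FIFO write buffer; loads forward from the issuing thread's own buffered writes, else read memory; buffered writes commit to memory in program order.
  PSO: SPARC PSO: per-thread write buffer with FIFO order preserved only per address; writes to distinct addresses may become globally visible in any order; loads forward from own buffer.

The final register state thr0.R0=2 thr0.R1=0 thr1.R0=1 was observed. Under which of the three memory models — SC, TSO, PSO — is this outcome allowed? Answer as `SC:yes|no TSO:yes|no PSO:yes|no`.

SC:no TSO:no PSO:yes

outcome vector order: (thr0.R0,thr0.R1,thr1.R0)
under SC → (0,0,0); (0,0,1); (0,1,0); (0,1,1); (2,1,0); (2,1,1)
under TSO → (0,0,0); (0,0,1); (0,1,0); (0,1,1); (2,1,0); (2,1,1)
under PSO → (0,0,0); (0,0,1); (0,1,0); (0,1,1); (2,0,0); (2,0,1); (2,1,0); (2,1,1)
target (2,0,1) ∈ {PSO}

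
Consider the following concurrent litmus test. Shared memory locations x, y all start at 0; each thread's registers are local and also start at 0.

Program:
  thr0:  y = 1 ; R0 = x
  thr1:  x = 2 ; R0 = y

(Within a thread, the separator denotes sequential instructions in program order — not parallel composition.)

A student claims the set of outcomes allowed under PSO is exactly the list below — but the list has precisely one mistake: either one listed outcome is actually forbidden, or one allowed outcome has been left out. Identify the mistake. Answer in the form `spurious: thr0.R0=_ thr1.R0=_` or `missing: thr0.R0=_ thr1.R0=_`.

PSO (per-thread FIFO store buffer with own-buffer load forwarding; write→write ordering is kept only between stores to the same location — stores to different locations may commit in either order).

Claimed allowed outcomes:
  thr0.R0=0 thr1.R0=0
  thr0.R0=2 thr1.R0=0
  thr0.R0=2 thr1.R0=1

outcome vector order: (thr0.R0,thr1.R0)
[PSO] allowed = {<0 0>, <0 1>, <2 0>, <2 1>}
PSO∖claimed = {<0 1>}

missing: thr0.R0=0 thr1.R0=1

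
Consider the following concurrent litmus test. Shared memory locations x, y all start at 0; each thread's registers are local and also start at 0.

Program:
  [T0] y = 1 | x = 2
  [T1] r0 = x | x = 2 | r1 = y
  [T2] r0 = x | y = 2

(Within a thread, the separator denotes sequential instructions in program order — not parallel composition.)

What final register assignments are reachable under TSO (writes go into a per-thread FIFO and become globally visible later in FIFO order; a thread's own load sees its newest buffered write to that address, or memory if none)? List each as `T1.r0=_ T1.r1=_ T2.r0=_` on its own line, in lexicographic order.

outcome vector order: (T1.r0,T1.r1,T2.r0)
|TSO outcomes| = 10

T1.r0=0 T1.r1=0 T2.r0=0
T1.r0=0 T1.r1=0 T2.r0=2
T1.r0=0 T1.r1=1 T2.r0=0
T1.r0=0 T1.r1=1 T2.r0=2
T1.r0=0 T1.r1=2 T2.r0=0
T1.r0=0 T1.r1=2 T2.r0=2
T1.r0=2 T1.r1=1 T2.r0=0
T1.r0=2 T1.r1=1 T2.r0=2
T1.r0=2 T1.r1=2 T2.r0=0
T1.r0=2 T1.r1=2 T2.r0=2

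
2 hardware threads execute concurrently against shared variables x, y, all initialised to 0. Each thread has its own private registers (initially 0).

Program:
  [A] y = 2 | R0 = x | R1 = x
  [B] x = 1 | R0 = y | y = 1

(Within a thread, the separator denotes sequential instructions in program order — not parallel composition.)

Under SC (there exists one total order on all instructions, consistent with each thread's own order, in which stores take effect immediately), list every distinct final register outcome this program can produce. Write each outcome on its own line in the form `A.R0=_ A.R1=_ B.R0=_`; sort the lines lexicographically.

outcome vector order: (A.R0,A.R1,B.R0)
|SC outcomes| = 4

A.R0=0 A.R1=0 B.R0=2
A.R0=0 A.R1=1 B.R0=2
A.R0=1 A.R1=1 B.R0=0
A.R0=1 A.R1=1 B.R0=2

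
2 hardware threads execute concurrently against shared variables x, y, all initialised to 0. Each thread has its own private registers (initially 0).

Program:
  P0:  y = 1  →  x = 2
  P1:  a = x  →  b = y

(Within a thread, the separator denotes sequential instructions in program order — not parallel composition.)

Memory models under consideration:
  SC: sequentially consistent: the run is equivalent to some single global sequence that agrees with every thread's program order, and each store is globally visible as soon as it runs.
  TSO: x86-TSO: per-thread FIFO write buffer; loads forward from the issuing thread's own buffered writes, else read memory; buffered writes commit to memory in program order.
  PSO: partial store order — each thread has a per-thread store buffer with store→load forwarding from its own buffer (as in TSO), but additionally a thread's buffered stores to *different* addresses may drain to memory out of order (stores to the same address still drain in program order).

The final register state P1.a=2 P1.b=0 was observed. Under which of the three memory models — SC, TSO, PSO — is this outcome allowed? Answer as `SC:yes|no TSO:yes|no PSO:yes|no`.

outcome vector order: (P1.a,P1.b)
SC (3): 0/0; 0/1; 2/1
TSO (3): 0/0; 0/1; 2/1
PSO (4): 0/0; 0/1; 2/0; 2/1
target 2/0 ∈ {PSO}

SC:no TSO:no PSO:yes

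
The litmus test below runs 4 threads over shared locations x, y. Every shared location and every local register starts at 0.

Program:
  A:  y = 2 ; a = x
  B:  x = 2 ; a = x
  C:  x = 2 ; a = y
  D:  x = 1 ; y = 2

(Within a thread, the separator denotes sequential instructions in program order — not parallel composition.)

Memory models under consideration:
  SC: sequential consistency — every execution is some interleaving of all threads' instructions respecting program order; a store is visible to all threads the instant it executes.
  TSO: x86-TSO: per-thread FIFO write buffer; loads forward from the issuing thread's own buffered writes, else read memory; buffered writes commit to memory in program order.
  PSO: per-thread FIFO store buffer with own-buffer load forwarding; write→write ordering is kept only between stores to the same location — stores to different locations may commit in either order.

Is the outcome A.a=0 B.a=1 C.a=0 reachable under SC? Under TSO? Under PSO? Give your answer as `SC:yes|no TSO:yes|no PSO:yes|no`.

SC:no TSO:yes PSO:yes

outcome vector order: (A.a,B.a,C.a)
SC (10): <0 1 2> <0 2 2> <1 1 0> <1 1 2> <1 2 0> <1 2 2> <2 1 0> <2 1 2> <2 2 0> <2 2 2>
TSO (12): <0 1 0> <0 1 2> <0 2 0> <0 2 2> <1 1 0> <1 1 2> <1 2 0> <1 2 2> <2 1 0> <2 1 2> <2 2 0> <2 2 2>
PSO (12): <0 1 0> <0 1 2> <0 2 0> <0 2 2> <1 1 0> <1 1 2> <1 2 0> <1 2 2> <2 1 0> <2 1 2> <2 2 0> <2 2 2>
target <0 1 0> ∈ {TSO,PSO}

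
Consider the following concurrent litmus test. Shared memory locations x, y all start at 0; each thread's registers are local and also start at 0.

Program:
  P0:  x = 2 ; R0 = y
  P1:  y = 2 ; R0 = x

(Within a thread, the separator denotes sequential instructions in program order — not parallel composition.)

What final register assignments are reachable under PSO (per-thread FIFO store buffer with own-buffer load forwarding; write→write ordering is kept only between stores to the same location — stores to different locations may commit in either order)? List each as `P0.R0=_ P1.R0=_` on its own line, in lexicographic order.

P0.R0=0 P1.R0=0
P0.R0=0 P1.R0=2
P0.R0=2 P1.R0=0
P0.R0=2 P1.R0=2

outcome vector order: (P0.R0,P1.R0)
|PSO outcomes| = 4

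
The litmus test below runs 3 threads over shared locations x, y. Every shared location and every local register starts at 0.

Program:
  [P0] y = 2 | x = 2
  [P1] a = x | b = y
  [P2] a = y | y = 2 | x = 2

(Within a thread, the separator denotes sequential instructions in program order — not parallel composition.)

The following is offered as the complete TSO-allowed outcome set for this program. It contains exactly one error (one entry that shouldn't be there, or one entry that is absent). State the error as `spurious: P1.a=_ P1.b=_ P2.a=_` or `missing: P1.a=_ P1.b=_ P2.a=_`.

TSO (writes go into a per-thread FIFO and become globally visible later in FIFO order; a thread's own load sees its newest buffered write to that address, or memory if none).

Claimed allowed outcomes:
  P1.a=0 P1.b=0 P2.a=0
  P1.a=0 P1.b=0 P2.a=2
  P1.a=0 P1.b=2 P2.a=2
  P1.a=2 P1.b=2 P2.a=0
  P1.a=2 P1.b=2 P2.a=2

outcome vector order: (P1.a,P1.b,P2.a)
[TSO] allowed = {(0,0,0), (0,0,2), (0,2,0), (0,2,2), (2,2,0), (2,2,2)}
TSO∖claimed = {(0,2,0)}

missing: P1.a=0 P1.b=2 P2.a=0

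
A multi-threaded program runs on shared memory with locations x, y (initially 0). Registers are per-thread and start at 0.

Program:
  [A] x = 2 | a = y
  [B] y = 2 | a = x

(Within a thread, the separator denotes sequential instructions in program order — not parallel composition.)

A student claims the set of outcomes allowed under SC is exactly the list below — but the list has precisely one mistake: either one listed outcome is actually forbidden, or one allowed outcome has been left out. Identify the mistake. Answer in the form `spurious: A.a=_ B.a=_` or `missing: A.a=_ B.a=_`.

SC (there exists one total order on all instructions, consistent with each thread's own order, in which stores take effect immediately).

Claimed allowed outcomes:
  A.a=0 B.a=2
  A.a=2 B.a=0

outcome vector order: (A.a,B.a)
SC: 3 outcomes — {(0,2) (2,0) (2,2)}
SC∖claimed = {(2,2)}

missing: A.a=2 B.a=2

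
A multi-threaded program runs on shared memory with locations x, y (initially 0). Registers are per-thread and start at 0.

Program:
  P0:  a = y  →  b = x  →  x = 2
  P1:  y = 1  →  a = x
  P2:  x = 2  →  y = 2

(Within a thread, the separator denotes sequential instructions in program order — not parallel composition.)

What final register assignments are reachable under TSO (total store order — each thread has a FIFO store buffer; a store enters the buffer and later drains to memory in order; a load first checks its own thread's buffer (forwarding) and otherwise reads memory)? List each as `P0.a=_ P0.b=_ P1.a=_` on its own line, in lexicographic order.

outcome vector order: (P0.a,P0.b,P1.a)
|TSO outcomes| = 10

P0.a=0 P0.b=0 P1.a=0
P0.a=0 P0.b=0 P1.a=2
P0.a=0 P0.b=2 P1.a=0
P0.a=0 P0.b=2 P1.a=2
P0.a=1 P0.b=0 P1.a=0
P0.a=1 P0.b=0 P1.a=2
P0.a=1 P0.b=2 P1.a=0
P0.a=1 P0.b=2 P1.a=2
P0.a=2 P0.b=2 P1.a=0
P0.a=2 P0.b=2 P1.a=2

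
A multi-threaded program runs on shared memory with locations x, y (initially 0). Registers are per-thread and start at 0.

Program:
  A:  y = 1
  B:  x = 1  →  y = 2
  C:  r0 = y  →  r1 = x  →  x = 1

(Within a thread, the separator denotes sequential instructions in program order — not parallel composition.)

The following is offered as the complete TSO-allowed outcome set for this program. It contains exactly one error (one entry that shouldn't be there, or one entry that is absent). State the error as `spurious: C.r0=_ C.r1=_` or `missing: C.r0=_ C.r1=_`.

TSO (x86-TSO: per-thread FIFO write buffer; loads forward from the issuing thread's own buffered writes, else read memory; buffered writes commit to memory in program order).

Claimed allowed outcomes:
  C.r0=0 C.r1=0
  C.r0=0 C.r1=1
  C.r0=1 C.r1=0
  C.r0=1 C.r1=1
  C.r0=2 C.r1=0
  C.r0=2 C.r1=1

spurious: C.r0=2 C.r1=0

outcome vector order: (C.r0,C.r1)
under TSO → 0/0 0/1 1/0 1/1 2/1
claimed∖TSO = {2/0}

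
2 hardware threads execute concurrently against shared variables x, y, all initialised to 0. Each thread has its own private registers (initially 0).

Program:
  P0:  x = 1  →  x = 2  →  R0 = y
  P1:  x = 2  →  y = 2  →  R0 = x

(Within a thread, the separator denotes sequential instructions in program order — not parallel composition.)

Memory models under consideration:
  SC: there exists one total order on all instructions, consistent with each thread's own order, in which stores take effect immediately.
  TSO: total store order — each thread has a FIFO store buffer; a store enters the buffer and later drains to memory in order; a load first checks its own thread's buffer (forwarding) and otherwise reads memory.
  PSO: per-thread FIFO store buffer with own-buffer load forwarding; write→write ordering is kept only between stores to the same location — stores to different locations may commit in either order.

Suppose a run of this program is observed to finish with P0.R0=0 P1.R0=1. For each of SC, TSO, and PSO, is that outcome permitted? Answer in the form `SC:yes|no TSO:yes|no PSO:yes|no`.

SC:no TSO:yes PSO:yes

outcome vector order: (P0.R0,P1.R0)
[SC] allowed = {(0,2), (2,1), (2,2)}
[TSO] allowed = {(0,1), (0,2), (2,1), (2,2)}
[PSO] allowed = {(0,1), (0,2), (2,1), (2,2)}
target (0,1) ∈ {TSO,PSO}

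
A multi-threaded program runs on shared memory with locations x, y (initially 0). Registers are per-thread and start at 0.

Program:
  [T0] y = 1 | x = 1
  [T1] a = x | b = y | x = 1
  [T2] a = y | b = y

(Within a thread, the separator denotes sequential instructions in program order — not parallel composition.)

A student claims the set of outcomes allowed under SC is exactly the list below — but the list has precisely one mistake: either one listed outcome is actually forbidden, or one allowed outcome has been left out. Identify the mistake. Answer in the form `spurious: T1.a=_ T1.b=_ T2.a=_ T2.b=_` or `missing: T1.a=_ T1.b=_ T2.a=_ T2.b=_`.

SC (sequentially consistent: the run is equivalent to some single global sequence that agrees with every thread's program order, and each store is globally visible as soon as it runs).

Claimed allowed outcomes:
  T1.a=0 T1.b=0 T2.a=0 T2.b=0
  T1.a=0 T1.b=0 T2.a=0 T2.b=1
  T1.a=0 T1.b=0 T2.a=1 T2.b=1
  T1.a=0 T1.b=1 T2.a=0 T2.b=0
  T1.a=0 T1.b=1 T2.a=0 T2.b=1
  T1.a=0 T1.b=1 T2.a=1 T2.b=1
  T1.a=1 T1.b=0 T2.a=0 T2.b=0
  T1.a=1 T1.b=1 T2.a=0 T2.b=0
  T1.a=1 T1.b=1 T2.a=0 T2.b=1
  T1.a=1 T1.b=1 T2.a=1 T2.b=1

spurious: T1.a=1 T1.b=0 T2.a=0 T2.b=0

outcome vector order: (T1.a,T1.b,T2.a,T2.b)
SC: 9 outcomes — {0/0/0/0 0/0/0/1 0/0/1/1 0/1/0/0 0/1/0/1 0/1/1/1 1/1/0/0 1/1/0/1 1/1/1/1}
claimed∖SC = {1/0/0/0}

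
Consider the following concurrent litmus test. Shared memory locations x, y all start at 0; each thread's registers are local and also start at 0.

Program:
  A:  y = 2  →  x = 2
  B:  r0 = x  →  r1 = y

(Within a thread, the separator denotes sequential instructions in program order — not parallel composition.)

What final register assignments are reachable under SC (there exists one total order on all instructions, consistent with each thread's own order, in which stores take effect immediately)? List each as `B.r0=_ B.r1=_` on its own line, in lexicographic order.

B.r0=0 B.r1=0
B.r0=0 B.r1=2
B.r0=2 B.r1=2

outcome vector order: (B.r0,B.r1)
|SC outcomes| = 3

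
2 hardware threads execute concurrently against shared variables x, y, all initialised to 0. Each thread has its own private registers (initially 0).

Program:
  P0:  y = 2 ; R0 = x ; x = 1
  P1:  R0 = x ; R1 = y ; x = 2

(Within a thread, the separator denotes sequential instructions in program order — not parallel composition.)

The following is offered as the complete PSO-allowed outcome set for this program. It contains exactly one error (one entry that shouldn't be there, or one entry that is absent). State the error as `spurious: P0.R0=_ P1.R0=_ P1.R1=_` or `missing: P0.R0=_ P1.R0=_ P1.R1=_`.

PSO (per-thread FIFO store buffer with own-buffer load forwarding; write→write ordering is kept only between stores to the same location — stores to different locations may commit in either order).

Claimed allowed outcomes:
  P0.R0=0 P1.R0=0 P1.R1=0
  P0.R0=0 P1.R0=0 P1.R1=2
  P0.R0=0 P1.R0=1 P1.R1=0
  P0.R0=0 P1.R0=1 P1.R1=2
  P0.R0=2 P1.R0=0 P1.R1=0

outcome vector order: (P0.R0,P1.R0,P1.R1)
PSO (6): <0 0 0>; <0 0 2>; <0 1 0>; <0 1 2>; <2 0 0>; <2 0 2>
PSO∖claimed = {<2 0 2>}

missing: P0.R0=2 P1.R0=0 P1.R1=2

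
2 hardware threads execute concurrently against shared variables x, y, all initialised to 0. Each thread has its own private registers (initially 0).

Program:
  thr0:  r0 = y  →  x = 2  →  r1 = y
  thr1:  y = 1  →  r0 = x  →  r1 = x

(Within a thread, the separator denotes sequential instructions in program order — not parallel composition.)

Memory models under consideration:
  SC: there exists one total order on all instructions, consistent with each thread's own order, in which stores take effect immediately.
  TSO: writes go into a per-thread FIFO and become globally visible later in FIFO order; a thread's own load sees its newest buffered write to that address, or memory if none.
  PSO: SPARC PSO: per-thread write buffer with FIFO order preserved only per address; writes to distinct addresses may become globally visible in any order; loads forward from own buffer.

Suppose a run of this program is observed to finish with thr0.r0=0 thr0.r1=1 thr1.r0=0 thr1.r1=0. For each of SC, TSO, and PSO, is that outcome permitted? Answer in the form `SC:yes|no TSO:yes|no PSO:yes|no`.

outcome vector order: (thr0.r0,thr0.r1,thr1.r0,thr1.r1)
under SC → (0,0,2,2) (0,1,0,0) (0,1,0,2) (0,1,2,2) (1,1,0,0) (1,1,0,2) (1,1,2,2)
under TSO → (0,0,0,0) (0,0,0,2) (0,0,2,2) (0,1,0,0) (0,1,0,2) (0,1,2,2) (1,1,0,0) (1,1,0,2) (1,1,2,2)
under PSO → (0,0,0,0) (0,0,0,2) (0,0,2,2) (0,1,0,0) (0,1,0,2) (0,1,2,2) (1,1,0,0) (1,1,0,2) (1,1,2,2)
target (0,1,0,0) ∈ {SC,TSO,PSO}

SC:yes TSO:yes PSO:yes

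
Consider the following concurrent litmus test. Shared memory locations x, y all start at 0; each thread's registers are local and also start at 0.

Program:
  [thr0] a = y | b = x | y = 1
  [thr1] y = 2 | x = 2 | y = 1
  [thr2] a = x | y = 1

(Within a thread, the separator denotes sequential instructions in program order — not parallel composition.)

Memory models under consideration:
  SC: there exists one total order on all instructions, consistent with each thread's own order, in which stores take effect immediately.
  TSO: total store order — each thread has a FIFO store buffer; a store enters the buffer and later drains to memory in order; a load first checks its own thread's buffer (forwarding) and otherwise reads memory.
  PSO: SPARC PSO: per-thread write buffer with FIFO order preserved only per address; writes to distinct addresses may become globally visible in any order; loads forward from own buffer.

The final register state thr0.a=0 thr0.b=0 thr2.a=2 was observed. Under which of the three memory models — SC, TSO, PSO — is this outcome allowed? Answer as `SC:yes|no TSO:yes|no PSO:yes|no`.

SC:yes TSO:yes PSO:yes

outcome vector order: (thr0.a,thr0.b,thr2.a)
SC (11): (0,0,0); (0,0,2); (0,2,0); (0,2,2); (1,0,0); (1,2,0); (1,2,2); (2,0,0); (2,0,2); (2,2,0); (2,2,2)
TSO (11): (0,0,0); (0,0,2); (0,2,0); (0,2,2); (1,0,0); (1,2,0); (1,2,2); (2,0,0); (2,0,2); (2,2,0); (2,2,2)
PSO (12): (0,0,0); (0,0,2); (0,2,0); (0,2,2); (1,0,0); (1,0,2); (1,2,0); (1,2,2); (2,0,0); (2,0,2); (2,2,0); (2,2,2)
target (0,0,2) ∈ {SC,TSO,PSO}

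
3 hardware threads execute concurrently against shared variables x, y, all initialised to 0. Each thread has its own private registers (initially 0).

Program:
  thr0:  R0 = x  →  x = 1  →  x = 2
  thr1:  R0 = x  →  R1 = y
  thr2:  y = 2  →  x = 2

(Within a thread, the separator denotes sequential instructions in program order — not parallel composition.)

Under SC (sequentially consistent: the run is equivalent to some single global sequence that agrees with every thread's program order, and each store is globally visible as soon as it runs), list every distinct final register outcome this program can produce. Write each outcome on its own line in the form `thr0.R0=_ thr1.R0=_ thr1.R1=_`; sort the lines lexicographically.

outcome vector order: (thr0.R0,thr1.R0,thr1.R1)
|SC outcomes| = 10

thr0.R0=0 thr1.R0=0 thr1.R1=0
thr0.R0=0 thr1.R0=0 thr1.R1=2
thr0.R0=0 thr1.R0=1 thr1.R1=0
thr0.R0=0 thr1.R0=1 thr1.R1=2
thr0.R0=0 thr1.R0=2 thr1.R1=0
thr0.R0=0 thr1.R0=2 thr1.R1=2
thr0.R0=2 thr1.R0=0 thr1.R1=0
thr0.R0=2 thr1.R0=0 thr1.R1=2
thr0.R0=2 thr1.R0=1 thr1.R1=2
thr0.R0=2 thr1.R0=2 thr1.R1=2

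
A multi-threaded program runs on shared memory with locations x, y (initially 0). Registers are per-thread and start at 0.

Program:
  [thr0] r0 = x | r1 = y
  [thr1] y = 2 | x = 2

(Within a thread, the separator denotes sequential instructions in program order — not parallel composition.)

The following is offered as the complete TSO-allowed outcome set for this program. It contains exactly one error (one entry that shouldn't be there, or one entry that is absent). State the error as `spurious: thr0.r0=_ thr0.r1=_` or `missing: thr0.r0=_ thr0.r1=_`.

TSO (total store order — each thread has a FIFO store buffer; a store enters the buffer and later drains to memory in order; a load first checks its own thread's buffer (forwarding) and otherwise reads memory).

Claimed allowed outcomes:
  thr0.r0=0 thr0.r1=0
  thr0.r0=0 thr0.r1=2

outcome vector order: (thr0.r0,thr0.r1)
[TSO] allowed = {(0,0); (0,2); (2,2)}
TSO∖claimed = {(2,2)}

missing: thr0.r0=2 thr0.r1=2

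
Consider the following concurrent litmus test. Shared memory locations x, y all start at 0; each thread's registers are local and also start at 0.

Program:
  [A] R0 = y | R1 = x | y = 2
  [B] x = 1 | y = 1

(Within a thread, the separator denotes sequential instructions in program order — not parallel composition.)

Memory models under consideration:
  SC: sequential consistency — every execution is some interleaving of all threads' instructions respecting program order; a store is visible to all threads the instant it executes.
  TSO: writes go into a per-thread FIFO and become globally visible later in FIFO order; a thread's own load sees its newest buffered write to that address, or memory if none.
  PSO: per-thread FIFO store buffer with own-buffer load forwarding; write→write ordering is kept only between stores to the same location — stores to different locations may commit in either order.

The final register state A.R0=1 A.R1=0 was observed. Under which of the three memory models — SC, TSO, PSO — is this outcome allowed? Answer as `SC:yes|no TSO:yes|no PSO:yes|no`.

SC:no TSO:no PSO:yes

outcome vector order: (A.R0,A.R1)
[SC] allowed = {00; 01; 11}
[TSO] allowed = {00; 01; 11}
[PSO] allowed = {00; 01; 10; 11}
target 10 ∈ {PSO}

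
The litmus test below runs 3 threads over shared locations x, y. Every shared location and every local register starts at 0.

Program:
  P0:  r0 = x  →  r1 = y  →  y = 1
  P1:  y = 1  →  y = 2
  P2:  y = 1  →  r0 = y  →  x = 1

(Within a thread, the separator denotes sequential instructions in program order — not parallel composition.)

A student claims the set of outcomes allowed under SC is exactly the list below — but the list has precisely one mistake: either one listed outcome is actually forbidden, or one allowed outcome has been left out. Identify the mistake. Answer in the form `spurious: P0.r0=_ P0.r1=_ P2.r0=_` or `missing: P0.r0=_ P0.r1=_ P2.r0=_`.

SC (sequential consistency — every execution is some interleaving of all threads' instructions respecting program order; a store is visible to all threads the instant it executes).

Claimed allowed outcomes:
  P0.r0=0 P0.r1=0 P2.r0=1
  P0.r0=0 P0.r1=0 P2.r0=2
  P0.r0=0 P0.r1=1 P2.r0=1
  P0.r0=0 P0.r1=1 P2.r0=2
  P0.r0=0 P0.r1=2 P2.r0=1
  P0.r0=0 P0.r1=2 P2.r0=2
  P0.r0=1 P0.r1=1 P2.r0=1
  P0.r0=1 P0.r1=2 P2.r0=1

missing: P0.r0=1 P0.r1=2 P2.r0=2

outcome vector order: (P0.r0,P0.r1,P2.r0)
SC: 9 outcomes — {(0,0,1); (0,0,2); (0,1,1); (0,1,2); (0,2,1); (0,2,2); (1,1,1); (1,2,1); (1,2,2)}
SC∖claimed = {(1,2,2)}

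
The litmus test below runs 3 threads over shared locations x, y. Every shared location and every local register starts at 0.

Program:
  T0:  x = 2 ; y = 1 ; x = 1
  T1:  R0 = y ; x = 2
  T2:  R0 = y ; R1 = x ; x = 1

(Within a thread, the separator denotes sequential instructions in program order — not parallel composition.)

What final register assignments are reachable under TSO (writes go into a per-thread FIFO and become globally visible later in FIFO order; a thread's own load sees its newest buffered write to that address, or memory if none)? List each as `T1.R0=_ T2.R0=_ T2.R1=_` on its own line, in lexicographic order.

T1.R0=0 T2.R0=0 T2.R1=0
T1.R0=0 T2.R0=0 T2.R1=1
T1.R0=0 T2.R0=0 T2.R1=2
T1.R0=0 T2.R0=1 T2.R1=1
T1.R0=0 T2.R0=1 T2.R1=2
T1.R0=1 T2.R0=0 T2.R1=0
T1.R0=1 T2.R0=0 T2.R1=1
T1.R0=1 T2.R0=0 T2.R1=2
T1.R0=1 T2.R0=1 T2.R1=1
T1.R0=1 T2.R0=1 T2.R1=2

outcome vector order: (T1.R0,T2.R0,T2.R1)
|TSO outcomes| = 10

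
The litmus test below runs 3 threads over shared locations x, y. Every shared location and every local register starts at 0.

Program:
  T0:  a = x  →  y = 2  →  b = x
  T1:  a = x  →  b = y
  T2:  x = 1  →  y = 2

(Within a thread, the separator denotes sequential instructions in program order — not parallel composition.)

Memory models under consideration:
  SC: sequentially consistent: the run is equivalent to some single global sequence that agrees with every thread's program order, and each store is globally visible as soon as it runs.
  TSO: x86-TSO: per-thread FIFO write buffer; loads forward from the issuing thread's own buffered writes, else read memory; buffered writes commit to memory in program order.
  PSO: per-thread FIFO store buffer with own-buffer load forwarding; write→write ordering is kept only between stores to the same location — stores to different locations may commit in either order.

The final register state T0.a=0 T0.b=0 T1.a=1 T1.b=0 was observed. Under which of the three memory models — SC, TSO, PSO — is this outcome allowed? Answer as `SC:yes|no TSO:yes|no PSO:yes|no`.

outcome vector order: (T0.a,T0.b,T1.a,T1.b)
under SC → <0 0 0 0>; <0 0 0 2>; <0 0 1 2>; <0 1 0 0>; <0 1 0 2>; <0 1 1 0>; <0 1 1 2>; <1 1 0 0>; <1 1 0 2>; <1 1 1 0>; <1 1 1 2>
under TSO → <0 0 0 0>; <0 0 0 2>; <0 0 1 0>; <0 0 1 2>; <0 1 0 0>; <0 1 0 2>; <0 1 1 0>; <0 1 1 2>; <1 1 0 0>; <1 1 0 2>; <1 1 1 0>; <1 1 1 2>
under PSO → <0 0 0 0>; <0 0 0 2>; <0 0 1 0>; <0 0 1 2>; <0 1 0 0>; <0 1 0 2>; <0 1 1 0>; <0 1 1 2>; <1 1 0 0>; <1 1 0 2>; <1 1 1 0>; <1 1 1 2>
target <0 0 1 0> ∈ {TSO,PSO}

SC:no TSO:yes PSO:yes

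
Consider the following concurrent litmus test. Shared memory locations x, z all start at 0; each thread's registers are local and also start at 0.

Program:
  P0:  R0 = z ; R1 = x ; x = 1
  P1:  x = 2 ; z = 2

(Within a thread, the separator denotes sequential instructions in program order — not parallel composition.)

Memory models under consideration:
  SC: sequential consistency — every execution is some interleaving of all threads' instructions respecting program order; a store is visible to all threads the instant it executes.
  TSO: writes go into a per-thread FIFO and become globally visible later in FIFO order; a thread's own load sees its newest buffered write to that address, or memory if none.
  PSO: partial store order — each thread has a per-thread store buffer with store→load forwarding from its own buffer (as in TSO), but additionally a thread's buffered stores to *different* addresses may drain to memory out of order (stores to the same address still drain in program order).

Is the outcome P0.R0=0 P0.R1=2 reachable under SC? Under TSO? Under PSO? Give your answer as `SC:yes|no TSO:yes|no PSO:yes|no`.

SC:yes TSO:yes PSO:yes

outcome vector order: (P0.R0,P0.R1)
SC (3): 0/0; 0/2; 2/2
TSO (3): 0/0; 0/2; 2/2
PSO (4): 0/0; 0/2; 2/0; 2/2
target 0/2 ∈ {SC,TSO,PSO}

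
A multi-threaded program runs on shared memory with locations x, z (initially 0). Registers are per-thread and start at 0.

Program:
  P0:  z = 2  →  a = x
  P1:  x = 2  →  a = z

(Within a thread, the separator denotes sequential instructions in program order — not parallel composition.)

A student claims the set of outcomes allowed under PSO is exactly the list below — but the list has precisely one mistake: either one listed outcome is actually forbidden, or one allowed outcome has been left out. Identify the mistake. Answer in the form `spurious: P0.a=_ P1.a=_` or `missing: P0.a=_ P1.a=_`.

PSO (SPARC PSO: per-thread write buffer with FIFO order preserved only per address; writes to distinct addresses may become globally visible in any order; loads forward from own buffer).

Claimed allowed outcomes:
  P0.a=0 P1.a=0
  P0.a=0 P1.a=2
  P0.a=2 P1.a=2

missing: P0.a=2 P1.a=0

outcome vector order: (P0.a,P1.a)
under PSO → <0 0> <0 2> <2 0> <2 2>
PSO∖claimed = {<2 0>}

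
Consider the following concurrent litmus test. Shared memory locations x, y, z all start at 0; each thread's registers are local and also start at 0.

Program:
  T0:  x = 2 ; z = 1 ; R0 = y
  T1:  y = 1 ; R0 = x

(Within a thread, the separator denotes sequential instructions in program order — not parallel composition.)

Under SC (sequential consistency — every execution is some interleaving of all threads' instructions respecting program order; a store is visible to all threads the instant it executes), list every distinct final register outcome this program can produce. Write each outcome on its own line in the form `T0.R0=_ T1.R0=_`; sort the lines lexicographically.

outcome vector order: (T0.R0,T1.R0)
|SC outcomes| = 3

T0.R0=0 T1.R0=2
T0.R0=1 T1.R0=0
T0.R0=1 T1.R0=2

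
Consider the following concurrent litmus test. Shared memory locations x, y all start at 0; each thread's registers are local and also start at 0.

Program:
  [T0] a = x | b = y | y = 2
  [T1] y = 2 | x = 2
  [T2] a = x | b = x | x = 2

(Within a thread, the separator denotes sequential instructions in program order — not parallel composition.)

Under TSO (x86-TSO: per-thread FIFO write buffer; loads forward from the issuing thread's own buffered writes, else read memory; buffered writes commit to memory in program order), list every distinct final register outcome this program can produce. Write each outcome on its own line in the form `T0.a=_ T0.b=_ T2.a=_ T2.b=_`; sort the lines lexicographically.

T0.a=0 T0.b=0 T2.a=0 T2.b=0
T0.a=0 T0.b=0 T2.a=0 T2.b=2
T0.a=0 T0.b=0 T2.a=2 T2.b=2
T0.a=0 T0.b=2 T2.a=0 T2.b=0
T0.a=0 T0.b=2 T2.a=0 T2.b=2
T0.a=0 T0.b=2 T2.a=2 T2.b=2
T0.a=2 T0.b=0 T2.a=0 T2.b=0
T0.a=2 T0.b=2 T2.a=0 T2.b=0
T0.a=2 T0.b=2 T2.a=0 T2.b=2
T0.a=2 T0.b=2 T2.a=2 T2.b=2

outcome vector order: (T0.a,T0.b,T2.a,T2.b)
|TSO outcomes| = 10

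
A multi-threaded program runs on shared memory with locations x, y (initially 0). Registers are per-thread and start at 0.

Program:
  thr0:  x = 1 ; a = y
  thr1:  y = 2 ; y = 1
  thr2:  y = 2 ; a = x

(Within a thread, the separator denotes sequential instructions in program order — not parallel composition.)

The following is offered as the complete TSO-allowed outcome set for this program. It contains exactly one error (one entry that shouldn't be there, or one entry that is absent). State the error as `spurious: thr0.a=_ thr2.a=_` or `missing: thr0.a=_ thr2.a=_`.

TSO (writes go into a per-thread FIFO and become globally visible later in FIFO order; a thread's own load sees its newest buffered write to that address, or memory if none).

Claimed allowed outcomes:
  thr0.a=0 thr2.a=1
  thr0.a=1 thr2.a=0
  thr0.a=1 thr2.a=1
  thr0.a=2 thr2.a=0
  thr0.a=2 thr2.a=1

outcome vector order: (thr0.a,thr2.a)
TSO: 6 outcomes — {00, 01, 10, 11, 20, 21}
TSO∖claimed = {00}

missing: thr0.a=0 thr2.a=0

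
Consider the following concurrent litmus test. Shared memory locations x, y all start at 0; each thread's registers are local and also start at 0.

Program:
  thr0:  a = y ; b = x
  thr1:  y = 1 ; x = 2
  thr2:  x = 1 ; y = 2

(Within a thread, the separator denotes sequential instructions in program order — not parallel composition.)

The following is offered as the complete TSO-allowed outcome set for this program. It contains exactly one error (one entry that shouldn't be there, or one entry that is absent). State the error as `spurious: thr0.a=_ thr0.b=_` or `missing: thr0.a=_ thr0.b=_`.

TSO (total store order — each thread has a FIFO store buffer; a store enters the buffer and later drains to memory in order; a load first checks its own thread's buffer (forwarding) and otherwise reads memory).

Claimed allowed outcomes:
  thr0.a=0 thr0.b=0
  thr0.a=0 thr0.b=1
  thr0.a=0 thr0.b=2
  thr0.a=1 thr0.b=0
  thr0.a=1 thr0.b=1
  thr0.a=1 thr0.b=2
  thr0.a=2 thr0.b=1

outcome vector order: (thr0.a,thr0.b)
[TSO] allowed = {(0,0); (0,1); (0,2); (1,0); (1,1); (1,2); (2,1); (2,2)}
TSO∖claimed = {(2,2)}

missing: thr0.a=2 thr0.b=2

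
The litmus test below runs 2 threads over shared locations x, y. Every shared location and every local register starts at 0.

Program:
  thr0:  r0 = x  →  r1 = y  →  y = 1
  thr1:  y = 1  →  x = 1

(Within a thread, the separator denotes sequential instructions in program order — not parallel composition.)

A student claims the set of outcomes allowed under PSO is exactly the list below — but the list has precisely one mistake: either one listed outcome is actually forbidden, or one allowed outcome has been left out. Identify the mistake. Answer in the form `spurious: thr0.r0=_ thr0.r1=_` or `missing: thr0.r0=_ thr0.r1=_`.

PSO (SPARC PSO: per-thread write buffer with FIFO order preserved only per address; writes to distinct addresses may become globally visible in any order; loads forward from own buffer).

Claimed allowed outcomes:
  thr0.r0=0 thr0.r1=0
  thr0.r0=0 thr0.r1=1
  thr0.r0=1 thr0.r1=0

outcome vector order: (thr0.r0,thr0.r1)
under PSO → 0/0; 0/1; 1/0; 1/1
PSO∖claimed = {1/1}

missing: thr0.r0=1 thr0.r1=1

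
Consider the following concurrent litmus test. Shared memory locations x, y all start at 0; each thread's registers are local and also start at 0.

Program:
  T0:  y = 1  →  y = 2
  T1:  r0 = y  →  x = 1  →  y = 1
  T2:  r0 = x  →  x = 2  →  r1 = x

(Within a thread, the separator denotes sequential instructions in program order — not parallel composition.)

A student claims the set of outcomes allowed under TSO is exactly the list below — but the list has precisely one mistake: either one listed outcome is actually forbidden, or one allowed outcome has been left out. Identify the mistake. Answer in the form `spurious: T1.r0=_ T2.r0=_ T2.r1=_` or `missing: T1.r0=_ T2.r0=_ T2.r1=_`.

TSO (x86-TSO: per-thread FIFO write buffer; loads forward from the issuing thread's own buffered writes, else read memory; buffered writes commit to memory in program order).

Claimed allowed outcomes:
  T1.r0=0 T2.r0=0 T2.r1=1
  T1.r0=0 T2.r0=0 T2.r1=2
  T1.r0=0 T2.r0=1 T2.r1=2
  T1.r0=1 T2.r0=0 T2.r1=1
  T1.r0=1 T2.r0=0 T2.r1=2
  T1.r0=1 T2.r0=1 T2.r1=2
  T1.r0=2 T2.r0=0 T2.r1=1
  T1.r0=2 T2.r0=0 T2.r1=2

outcome vector order: (T1.r0,T2.r0,T2.r1)
TSO: 9 outcomes — {0/0/1; 0/0/2; 0/1/2; 1/0/1; 1/0/2; 1/1/2; 2/0/1; 2/0/2; 2/1/2}
TSO∖claimed = {2/1/2}

missing: T1.r0=2 T2.r0=1 T2.r1=2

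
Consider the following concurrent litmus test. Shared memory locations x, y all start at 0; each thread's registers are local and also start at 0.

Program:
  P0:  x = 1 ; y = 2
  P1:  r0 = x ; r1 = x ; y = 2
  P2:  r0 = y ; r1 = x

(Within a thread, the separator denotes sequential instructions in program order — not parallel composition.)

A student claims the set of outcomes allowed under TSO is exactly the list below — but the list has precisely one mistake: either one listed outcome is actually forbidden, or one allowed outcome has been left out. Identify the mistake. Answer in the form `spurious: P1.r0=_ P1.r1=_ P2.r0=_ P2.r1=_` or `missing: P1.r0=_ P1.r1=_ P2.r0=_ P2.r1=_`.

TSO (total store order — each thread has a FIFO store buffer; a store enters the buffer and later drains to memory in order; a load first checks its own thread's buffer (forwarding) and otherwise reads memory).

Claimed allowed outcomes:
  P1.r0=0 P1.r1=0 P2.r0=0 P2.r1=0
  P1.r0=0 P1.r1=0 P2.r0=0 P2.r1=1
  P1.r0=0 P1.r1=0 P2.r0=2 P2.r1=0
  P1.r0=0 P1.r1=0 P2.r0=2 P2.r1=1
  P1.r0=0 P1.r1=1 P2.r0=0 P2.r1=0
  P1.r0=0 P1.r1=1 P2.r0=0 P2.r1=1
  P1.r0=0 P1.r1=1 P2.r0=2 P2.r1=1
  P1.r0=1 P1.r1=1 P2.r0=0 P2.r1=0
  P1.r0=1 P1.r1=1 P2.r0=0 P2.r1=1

missing: P1.r0=1 P1.r1=1 P2.r0=2 P2.r1=1

outcome vector order: (P1.r0,P1.r1,P2.r0,P2.r1)
[TSO] allowed = {0/0/0/0 0/0/0/1 0/0/2/0 0/0/2/1 0/1/0/0 0/1/0/1 0/1/2/1 1/1/0/0 1/1/0/1 1/1/2/1}
TSO∖claimed = {1/1/2/1}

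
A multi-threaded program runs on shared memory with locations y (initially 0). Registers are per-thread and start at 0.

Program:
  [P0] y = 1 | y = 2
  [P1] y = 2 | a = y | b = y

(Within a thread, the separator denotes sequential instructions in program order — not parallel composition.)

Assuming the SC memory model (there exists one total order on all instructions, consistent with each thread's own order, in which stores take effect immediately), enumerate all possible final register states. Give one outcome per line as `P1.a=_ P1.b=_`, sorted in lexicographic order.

P1.a=1 P1.b=1
P1.a=1 P1.b=2
P1.a=2 P1.b=1
P1.a=2 P1.b=2

outcome vector order: (P1.a,P1.b)
|SC outcomes| = 4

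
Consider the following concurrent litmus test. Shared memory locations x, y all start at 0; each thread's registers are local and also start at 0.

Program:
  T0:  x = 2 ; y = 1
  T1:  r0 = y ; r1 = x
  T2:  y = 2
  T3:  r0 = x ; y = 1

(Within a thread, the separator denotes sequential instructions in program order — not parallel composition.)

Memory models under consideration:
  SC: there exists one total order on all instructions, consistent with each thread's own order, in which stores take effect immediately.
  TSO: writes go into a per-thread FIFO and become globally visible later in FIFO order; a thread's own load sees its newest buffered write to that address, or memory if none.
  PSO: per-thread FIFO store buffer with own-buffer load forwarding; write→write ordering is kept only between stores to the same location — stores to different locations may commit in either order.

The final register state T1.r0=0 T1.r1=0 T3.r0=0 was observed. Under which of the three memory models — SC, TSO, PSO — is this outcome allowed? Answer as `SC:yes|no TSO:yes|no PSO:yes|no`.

SC:yes TSO:yes PSO:yes

outcome vector order: (T1.r0,T1.r1,T3.r0)
SC (11): 000; 002; 020; 022; 100; 120; 122; 200; 202; 220; 222
TSO (11): 000; 002; 020; 022; 100; 120; 122; 200; 202; 220; 222
PSO (12): 000; 002; 020; 022; 100; 102; 120; 122; 200; 202; 220; 222
target 000 ∈ {SC,TSO,PSO}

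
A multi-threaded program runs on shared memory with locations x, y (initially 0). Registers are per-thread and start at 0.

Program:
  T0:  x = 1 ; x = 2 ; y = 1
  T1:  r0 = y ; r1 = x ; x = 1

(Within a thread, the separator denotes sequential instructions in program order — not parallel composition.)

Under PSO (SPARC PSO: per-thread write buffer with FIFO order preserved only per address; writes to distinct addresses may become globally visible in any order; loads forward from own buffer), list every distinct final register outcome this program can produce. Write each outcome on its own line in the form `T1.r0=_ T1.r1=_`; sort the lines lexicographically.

T1.r0=0 T1.r1=0
T1.r0=0 T1.r1=1
T1.r0=0 T1.r1=2
T1.r0=1 T1.r1=0
T1.r0=1 T1.r1=1
T1.r0=1 T1.r1=2

outcome vector order: (T1.r0,T1.r1)
|PSO outcomes| = 6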